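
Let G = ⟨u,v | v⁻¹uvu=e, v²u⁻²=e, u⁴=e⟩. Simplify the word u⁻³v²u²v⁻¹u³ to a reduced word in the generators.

Multiply left to right, reducing at each step:
  u · v² = u³
  (u³) · u² = u
  u · v⁻¹ = uv⁻¹
  (uv⁻¹) · u³ = v

Answer: v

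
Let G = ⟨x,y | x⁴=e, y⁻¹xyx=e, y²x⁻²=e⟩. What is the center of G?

An element z ∈ Z(G) iff z commutes with every generator.
For example x² is central: (x²)·x = x³ = x·(x²); (x²)·y = y⁻¹ = y·(x²).
Whereas x ∉ Z(G) since x·y = xy ≠ xy⁻¹ = y·x.
Checking each of the 8 elements this way gives Z(G) = {e, x²}, of order 2.

Answer: {e, x²}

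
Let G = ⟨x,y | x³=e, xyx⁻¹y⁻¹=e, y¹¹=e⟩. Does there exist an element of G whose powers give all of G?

|G| = 33. The element xy has order 33 (its powers give 33 distinct elements), so ⟨xy⟩ = G and G is cyclic.

Answer: Yes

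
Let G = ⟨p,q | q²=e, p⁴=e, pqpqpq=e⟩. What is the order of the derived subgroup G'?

G' = [G, G] is generated by all commutators. The generator-pair commutators are: [p, q] = p²qp.
The subgroup they normally generate is {e, p², pq, qp³, p²qp, p³q, p²qp³, qp, pqp², qp²q, p²qp²q, p³qp²}, of order 12.
Check: |G/G'| = 24/12 = 2 is the order of the abelianisation.

Answer: 12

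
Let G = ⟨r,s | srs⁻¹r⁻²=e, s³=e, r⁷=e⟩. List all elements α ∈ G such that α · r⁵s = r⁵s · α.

⟨r⁵s⟩ ⊆ C_G(r⁵s) since powers of r⁵s commute with r⁵s; so |C_G(r⁵s)| ≥ |⟨r⁵s⟩| = 3.
By orbit–stabilizer, |C_G(r⁵s)| = |G| / |conj. class of r⁵s| = 21 / 7 = 3.
The 3 elements commuting with r⁵s are {e, rs², r⁵s}.

Answer: {e, rs², r⁵s}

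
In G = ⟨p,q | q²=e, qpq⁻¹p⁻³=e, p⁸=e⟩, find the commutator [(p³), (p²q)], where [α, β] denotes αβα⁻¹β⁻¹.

[(p³), (p²q)] = (p³)·(p²q)·(p³)⁻¹·(p²q)⁻¹.
  (p³) · (p²q) = p⁵q
  (p⁵q) · (p⁵) = p⁴q
  (p⁴q) · (p²q) = p²

Answer: p²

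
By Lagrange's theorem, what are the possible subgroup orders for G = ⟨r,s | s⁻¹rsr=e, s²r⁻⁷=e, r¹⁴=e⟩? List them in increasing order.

|G| = 28 = 2² · 7. By Lagrange's theorem the order of any subgroup divides 28; the divisors of 28 are 1, 2, 4, 7, 14, 28.

Answer: 1, 2, 4, 7, 14, 28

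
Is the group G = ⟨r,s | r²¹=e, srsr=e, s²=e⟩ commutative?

r·s = rs but s·r = r²⁰s, so r·s ≠ s·r and G is not abelian.

Answer: No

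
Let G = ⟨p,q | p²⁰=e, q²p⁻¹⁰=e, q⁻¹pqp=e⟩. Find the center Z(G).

An element z ∈ Z(G) iff z commutes with every generator.
For example p¹⁰ is central: (p¹⁰)·p = p¹¹ = p·(p¹⁰); (p¹⁰)·q = q⁻¹ = q·(p¹⁰).
Whereas p ∉ Z(G) since p·q = pq ≠ p⁹q⁻¹ = q·p.
Checking each of the 40 elements this way gives Z(G) = {e, p¹⁰}, of order 2.

Answer: {e, p¹⁰}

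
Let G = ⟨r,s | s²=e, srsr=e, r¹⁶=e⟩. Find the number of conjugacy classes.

The conjugacy classes (representative and size) are:
  [e] (size 1), [r¹⁵] (size 2), [r²] (size 2), [r³] (size 2), [r¹²] (size 2), [r⁵] (size 2), [r⁶] (size 2), [r⁷] (size 2), [r⁸] (size 1), [r²s] (size 8), [r¹⁵s] (size 8).
Class equation: 1 + 2 + 2 + 2 + 2 + 2 + 2 + 2 + 1 + 8 + 8 = 32 = |G|. So G has 11 conjugacy classes.

Answer: 11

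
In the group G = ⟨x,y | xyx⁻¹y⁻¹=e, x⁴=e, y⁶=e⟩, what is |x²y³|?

Compute successive powers until reaching e:
  (x²y³)¹ = x²y³, (x²y³)² = e.
The smallest positive k with (x²y³)ᵏ = e is 2.

Answer: 2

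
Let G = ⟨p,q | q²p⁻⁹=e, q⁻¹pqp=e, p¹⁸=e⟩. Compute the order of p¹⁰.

Compute successive powers until reaching e:
  (p¹⁰)¹ = p¹⁰, (p¹⁰)² = p², (p¹⁰)³ = p¹², (p¹⁰)⁴ = p⁴, (p¹⁰)⁵ = p¹⁴, (p¹⁰)⁶ = p⁶, (p¹⁰)⁷ = p¹⁶, (p¹⁰)⁸ = p⁸, (p¹⁰)⁹ = e.
The smallest positive k with (p¹⁰)ᵏ = e is 9.

Answer: 9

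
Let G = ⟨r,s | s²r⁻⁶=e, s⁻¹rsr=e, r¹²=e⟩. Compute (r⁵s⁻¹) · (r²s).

Compute (r⁵s⁻¹) · (r²s) by multiplying left to right and reducing via the relations at each step:
  (r⁵s⁻¹) · r² = r³s⁻¹
  (r³s⁻¹) · s = r³

Answer: r³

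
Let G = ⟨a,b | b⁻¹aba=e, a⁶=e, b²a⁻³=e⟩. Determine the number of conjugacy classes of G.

The conjugacy classes (representative and size) are:
  [e] (size 1), [a] (size 2), [a²] (size 2), [a³] (size 1), [ab⁻¹] (size 3), [a²b⁻¹] (size 3).
Class equation: 1 + 2 + 2 + 1 + 3 + 3 = 12 = |G|. So G has 6 conjugacy classes.

Answer: 6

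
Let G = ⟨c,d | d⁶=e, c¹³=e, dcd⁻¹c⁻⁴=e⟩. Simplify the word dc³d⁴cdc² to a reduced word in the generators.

Multiply left to right, reducing at each step:
  d · c³ = c¹²d
  (c¹²d) · d⁴ = c¹²d⁵
  (c¹²d⁵) · c = c⁹d⁵
  (c⁹d⁵) · d = c⁹
  (c⁹) · c² = c¹¹

Answer: c¹¹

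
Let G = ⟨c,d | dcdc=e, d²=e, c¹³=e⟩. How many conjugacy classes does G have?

The conjugacy classes (representative and size) are:
  [e] (size 1), [c¹²] (size 2), [c¹¹] (size 2), [c³] (size 2), [c⁴] (size 2), [c⁸] (size 2), [c⁶] (size 2), [d] (size 13).
Class equation: 1 + 2 + 2 + 2 + 2 + 2 + 2 + 13 = 26 = |G|. So G has 8 conjugacy classes.

Answer: 8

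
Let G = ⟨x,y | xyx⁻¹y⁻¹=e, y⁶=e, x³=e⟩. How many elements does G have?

Enumerate words in the generators, reducing via the relations: the distinct elements are
  {e, x, y, xy, x², y², y³, y⁴, y⁵, xy², xy³, xy⁴, xy⁵, x²y, x²y², x²y³, x²y⁴, x²y⁵}.
No further products give new elements, so |G| = 18.

Answer: 18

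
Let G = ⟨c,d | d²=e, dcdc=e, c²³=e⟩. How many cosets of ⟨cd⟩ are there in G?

First find ord(cd) by computing successive powers:
  (cd)¹ = cd, (cd)² = e.
So |⟨cd⟩| = ord(cd) = 2. With |G| = 46, by Lagrange [G : ⟨cd⟩] = 46/2 = 23.

Answer: 23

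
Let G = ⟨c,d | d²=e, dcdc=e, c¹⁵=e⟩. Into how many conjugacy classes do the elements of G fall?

The conjugacy classes (representative and size) are:
  [e] (size 1), [c¹⁴] (size 2), [c²] (size 2), [c³] (size 2), [c⁴] (size 2), [c¹⁰] (size 2), [c⁹] (size 2), [c⁷] (size 2), [c¹³d] (size 15).
Class equation: 1 + 2 + 2 + 2 + 2 + 2 + 2 + 2 + 15 = 30 = |G|. So G has 9 conjugacy classes.

Answer: 9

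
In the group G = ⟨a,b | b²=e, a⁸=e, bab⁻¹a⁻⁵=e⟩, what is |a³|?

Compute successive powers until reaching e:
  (a³)¹ = a³, (a³)² = a⁶, (a³)³ = a, (a³)⁴ = a⁴, (a³)⁵ = a⁷, (a³)⁶ = a², (a³)⁷ = a⁵, (a³)⁸ = e.
The smallest positive k with (a³)ᵏ = e is 8.

Answer: 8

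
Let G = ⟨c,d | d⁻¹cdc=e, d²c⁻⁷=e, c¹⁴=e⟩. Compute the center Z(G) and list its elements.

An element z ∈ Z(G) iff z commutes with every generator.
For example c⁷ is central: (c⁷)·c = c⁸ = c·(c⁷); (c⁷)·d = d⁻¹ = d·(c⁷).
Whereas c ∉ Z(G) since c·d = cd ≠ c⁶d⁻¹ = d·c.
Checking each of the 28 elements this way gives Z(G) = {e, c⁷}, of order 2.

Answer: {e, c⁷}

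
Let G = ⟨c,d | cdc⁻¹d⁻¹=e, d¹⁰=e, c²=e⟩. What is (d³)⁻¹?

The order of (d³) is 10 (smallest k with (d³)ᵏ = e), so (d³)⁻¹ = (d³)⁹ = d⁷.
Check: (d³) · (d⁷) → (d³) · d⁷ = e, giving e as required.

Answer: d⁷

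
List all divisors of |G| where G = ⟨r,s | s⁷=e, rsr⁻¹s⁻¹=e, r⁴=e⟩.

|G| = 28 = 2² · 7. By Lagrange's theorem the order of any subgroup divides 28; the divisors of 28 are 1, 2, 4, 7, 14, 28.

Answer: 1, 2, 4, 7, 14, 28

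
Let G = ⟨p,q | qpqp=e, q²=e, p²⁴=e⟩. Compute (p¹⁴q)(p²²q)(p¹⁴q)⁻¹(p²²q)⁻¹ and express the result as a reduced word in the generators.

[(p¹⁴q), (p²²q)] = (p¹⁴q)·(p²²q)·(p¹⁴q)⁻¹·(p²²q)⁻¹.
  (p¹⁴q) · (p²²q) = p¹⁶
  (p¹⁶) · (p¹⁴q) = p⁶q
  (p⁶q) · (p²²q) = p⁸

Answer: p⁸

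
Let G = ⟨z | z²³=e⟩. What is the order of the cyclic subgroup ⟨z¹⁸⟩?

|⟨z¹⁸⟩| equals the order of z¹⁸. Compute successive powers until reaching e:
  (z¹⁸)¹ = z¹⁸, (z¹⁸)² = z¹³, (z¹⁸)³ = z⁸, (z¹⁸)⁴ = z³, (z¹⁸)⁵ = z²¹, (z¹⁸)⁶ = z¹⁶, (z¹⁸)⁷ = z¹¹, (z¹⁸)⁸ = z⁶, (z¹⁸)⁹ = z, (z¹⁸)¹⁰ = z¹⁹, (z¹⁸)¹¹ = z¹⁴, (z¹⁸)¹² = z⁹, (z¹⁸)¹³ = z⁴, (z¹⁸)¹⁴ = z²², (z¹⁸)¹⁵ = z¹⁷, (z¹⁸)¹⁶ = z¹², (z¹⁸)¹⁷ = z⁷, (z¹⁸)¹⁸ = z², (z¹⁸)¹⁹ = z²⁰, (z¹⁸)²⁰ = z¹⁵, (z¹⁸)²¹ = z¹⁰, (z¹⁸)²² = z⁵, (z¹⁸)²³ = e.
The smallest positive k with (z¹⁸)ᵏ = e is 23, so |⟨z¹⁸⟩| = 23.

Answer: 23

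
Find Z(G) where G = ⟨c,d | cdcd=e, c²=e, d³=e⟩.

An element z ∈ Z(G) iff z commutes with every generator.
For example e is central: e·c = c = c·e; e·d = d = d·e.
Whereas c ∉ Z(G) since c·d = cd ≠ cd² = d·c.
Checking each of the 6 elements this way gives Z(G) = {e}, of order 1.

Answer: {e}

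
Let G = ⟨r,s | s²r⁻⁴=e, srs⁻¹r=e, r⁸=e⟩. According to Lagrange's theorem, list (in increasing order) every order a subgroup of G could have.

|G| = 16 = 2⁴. By Lagrange's theorem the order of any subgroup divides 16; the divisors of 16 are 1, 2, 4, 8, 16.

Answer: 1, 2, 4, 8, 16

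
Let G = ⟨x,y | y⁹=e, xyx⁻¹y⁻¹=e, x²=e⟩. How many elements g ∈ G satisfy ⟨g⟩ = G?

G is cyclic of order 18. An element generates G iff its order is 18, and a cyclic group of order 18 has exactly φ(18) = 6 such elements.

Answer: 6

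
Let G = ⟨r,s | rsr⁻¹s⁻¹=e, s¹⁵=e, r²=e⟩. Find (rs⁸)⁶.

Compute successive powers of (rs⁸), reducing at each step:
  (rs⁸)²: (rs⁸) · r = s⁸;   (s⁸) · s⁸ = s
  (rs⁸)³: s · r = rs;   (rs) · s⁸ = rs⁹
  (rs⁸)⁴: (rs⁹) · r = s⁹;   (s⁹) · s⁸ = s²
  (rs⁸)⁵: (s²) · r = rs²;   (rs²) · s⁸ = rs¹⁰
  (rs⁸)⁶: (rs¹⁰) · r = s¹⁰;   (s¹⁰) · s⁸ = s³

Answer: s³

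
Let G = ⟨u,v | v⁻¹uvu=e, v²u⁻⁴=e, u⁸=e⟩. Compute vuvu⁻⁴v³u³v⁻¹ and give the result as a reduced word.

Multiply left to right, reducing at each step:
  v · u = u³v⁻¹
  (u³v⁻¹) · v = u³
  (u³) · u⁻⁴ = u⁷
  (u⁷) · v³ = u³v
  (u³v) · u³ = v
  v · v⁻¹ = e

Answer: e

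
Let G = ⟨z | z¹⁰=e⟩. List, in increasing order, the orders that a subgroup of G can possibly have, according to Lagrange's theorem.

|G| = 10 = 2 · 5. By Lagrange's theorem the order of any subgroup divides 10; the divisors of 10 are 1, 2, 5, 10.

Answer: 1, 2, 5, 10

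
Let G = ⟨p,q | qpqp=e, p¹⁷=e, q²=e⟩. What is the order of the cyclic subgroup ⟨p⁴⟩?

|⟨p⁴⟩| equals the order of p⁴. Compute successive powers until reaching e:
  (p⁴)¹ = p⁴, (p⁴)² = p⁸, (p⁴)³ = p¹², (p⁴)⁴ = p¹⁶, (p⁴)⁵ = p³, (p⁴)⁶ = p⁷, (p⁴)⁷ = p¹¹, (p⁴)⁸ = p¹⁵, (p⁴)⁹ = p², (p⁴)¹⁰ = p⁶, (p⁴)¹¹ = p¹⁰, (p⁴)¹² = p¹⁴, (p⁴)¹³ = p, (p⁴)¹⁴ = p⁵, (p⁴)¹⁵ = p⁹, (p⁴)¹⁶ = p¹³, (p⁴)¹⁷ = e.
The smallest positive k with (p⁴)ᵏ = e is 17, so |⟨p⁴⟩| = 17.

Answer: 17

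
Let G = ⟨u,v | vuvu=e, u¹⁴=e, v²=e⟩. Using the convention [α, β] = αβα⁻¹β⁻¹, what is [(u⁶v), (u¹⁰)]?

[(u⁶v), (u¹⁰)] = (u⁶v)·(u¹⁰)·(u⁶v)⁻¹·(u¹⁰)⁻¹.
  (u⁶v) · (u¹⁰) = u¹⁰v
  (u¹⁰v) · (u⁶v) = u⁴
  (u⁴) · (u⁴) = u⁸

Answer: u⁸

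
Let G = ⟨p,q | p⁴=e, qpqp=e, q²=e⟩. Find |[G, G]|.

G' = [G, G] is generated by all commutators. The generator-pair commutators are: [p, q] = p².
The subgroup they normally generate is {e, p²}, of order 2.
Check: |G/G'| = 8/2 = 4 is the order of the abelianisation.

Answer: 2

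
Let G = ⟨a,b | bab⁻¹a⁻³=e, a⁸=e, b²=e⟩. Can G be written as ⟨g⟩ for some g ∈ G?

Every cyclic group is abelian. But a·b = ab while b·a = a³b, so a·b ≠ b·a and G is not abelian. Hence G is not cyclic.

Answer: No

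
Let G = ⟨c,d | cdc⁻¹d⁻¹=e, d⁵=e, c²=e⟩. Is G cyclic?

|G| = 10. The element cd has order 10 (its powers give 10 distinct elements), so ⟨cd⟩ = G and G is cyclic.

Answer: Yes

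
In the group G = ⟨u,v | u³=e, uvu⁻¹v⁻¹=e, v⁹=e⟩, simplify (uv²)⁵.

Compute successive powers of (uv²), reducing at each step:
  (uv²)²: (uv²) · u = u²v²;   (u²v²) · v² = u²v⁴
  (uv²)³: (u²v⁴) · u = v⁴;   (v⁴) · v² = v⁶
  (uv²)⁴: (v⁶) · u = uv⁶;   (uv⁶) · v² = uv⁸
  (uv²)⁵: (uv⁸) · u = u²v⁸;   (u²v⁸) · v² = u²v

Answer: u²v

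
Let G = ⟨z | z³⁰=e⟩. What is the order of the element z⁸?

Compute successive powers until reaching e:
  (z⁸)¹ = z⁸, (z⁸)² = z¹⁶, (z⁸)³ = z²⁴, (z⁸)⁴ = z², (z⁸)⁵ = z¹⁰, (z⁸)⁶ = z¹⁸, (z⁸)⁷ = z²⁶, (z⁸)⁸ = z⁴, (z⁸)⁹ = z¹², (z⁸)¹⁰ = z²⁰, (z⁸)¹¹ = z²⁸, (z⁸)¹² = z⁶, (z⁸)¹³ = z¹⁴, (z⁸)¹⁴ = z²², (z⁸)¹⁵ = e.
The smallest positive k with (z⁸)ᵏ = e is 15.

Answer: 15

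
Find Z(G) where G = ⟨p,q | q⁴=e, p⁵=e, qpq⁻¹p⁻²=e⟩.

An element z ∈ Z(G) iff z commutes with every generator.
For example e is central: e·p = p = p·e; e·q = q = q·e.
Whereas p ∉ Z(G) since p·q = pq ≠ p²q = q·p.
Checking each of the 20 elements this way gives Z(G) = {e}, of order 1.

Answer: {e}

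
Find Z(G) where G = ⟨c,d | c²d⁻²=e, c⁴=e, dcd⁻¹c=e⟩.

An element z ∈ Z(G) iff z commutes with every generator.
For example c² is central: (c²)·c = c³ = c·(c²); (c²)·d = d⁻¹ = d·(c²).
Whereas c ∉ Z(G) since c·d = cd ≠ cd⁻¹ = d·c.
Checking each of the 8 elements this way gives Z(G) = {e, c²}, of order 2.

Answer: {e, c²}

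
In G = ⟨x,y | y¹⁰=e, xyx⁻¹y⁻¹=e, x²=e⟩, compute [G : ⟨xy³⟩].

First find ord(xy³) by computing successive powers:
  (xy³)¹ = xy³, (xy³)² = y⁶, (xy³)³ = xy⁹, (xy³)⁴ = y², (xy³)⁵ = xy⁵, (xy³)⁶ = y⁸, (xy³)⁷ = xy, (xy³)⁸ = y⁴, (xy³)⁹ = xy⁷, (xy³)¹⁰ = e.
So |⟨xy³⟩| = ord(xy³) = 10. With |G| = 20, by Lagrange [G : ⟨xy³⟩] = 20/10 = 2.

Answer: 2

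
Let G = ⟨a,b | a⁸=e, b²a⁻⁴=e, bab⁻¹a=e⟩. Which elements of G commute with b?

⟨b⟩ ⊆ C_G(b) since powers of b commute with b; so |C_G(b)| ≥ |⟨b⟩| = 4.
By orbit–stabilizer, |C_G(b)| = |G| / |conj. class of b| = 16 / 4 = 4.
The 4 elements commuting with b are {e, a⁴, b, b⁻¹}.

Answer: {e, a⁴, b, b⁻¹}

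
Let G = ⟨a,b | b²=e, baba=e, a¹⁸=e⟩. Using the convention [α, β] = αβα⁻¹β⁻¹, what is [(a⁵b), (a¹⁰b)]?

[(a⁵b), (a¹⁰b)] = (a⁵b)·(a¹⁰b)·(a⁵b)⁻¹·(a¹⁰b)⁻¹.
  (a⁵b) · (a¹⁰b) = a¹³
  (a¹³) · (a⁵b) = b
  b · (a¹⁰b) = a⁸

Answer: a⁸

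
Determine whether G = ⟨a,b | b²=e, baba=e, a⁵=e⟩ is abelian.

a·b = ab but b·a = a⁴b, so a·b ≠ b·a and G is not abelian.

Answer: No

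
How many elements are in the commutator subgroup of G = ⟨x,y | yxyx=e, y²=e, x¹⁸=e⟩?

G' = [G, G] is generated by all commutators. The generator-pair commutators are: [x, y] = x².
The subgroup they normally generate is {e, x², x⁴, x⁶, x⁸, x¹⁰, x¹², x¹⁴, x¹⁶}, of order 9.
Check: |G/G'| = 36/9 = 4 is the order of the abelianisation.

Answer: 9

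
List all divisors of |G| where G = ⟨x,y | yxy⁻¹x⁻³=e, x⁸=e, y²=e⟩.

|G| = 16 = 2⁴. By Lagrange's theorem the order of any subgroup divides 16; the divisors of 16 are 1, 2, 4, 8, 16.

Answer: 1, 2, 4, 8, 16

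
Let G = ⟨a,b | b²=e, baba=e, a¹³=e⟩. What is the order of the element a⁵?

Compute successive powers until reaching e:
  (a⁵)¹ = a⁵, (a⁵)² = a¹⁰, (a⁵)³ = a², (a⁵)⁴ = a⁷, (a⁵)⁵ = a¹², (a⁵)⁶ = a⁴, (a⁵)⁷ = a⁹, (a⁵)⁸ = a, (a⁵)⁹ = a⁶, (a⁵)¹⁰ = a¹¹, (a⁵)¹¹ = a³, (a⁵)¹² = a⁸, (a⁵)¹³ = e.
The smallest positive k with (a⁵)ᵏ = e is 13.

Answer: 13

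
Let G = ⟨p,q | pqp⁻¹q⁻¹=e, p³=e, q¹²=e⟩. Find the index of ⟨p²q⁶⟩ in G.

First find ord(p²q⁶) by computing successive powers:
  (p²q⁶)¹ = p²q⁶, (p²q⁶)² = p, (p²q⁶)³ = q⁶, (p²q⁶)⁴ = p², (p²q⁶)⁵ = pq⁶, (p²q⁶)⁶ = e.
So |⟨p²q⁶⟩| = ord(p²q⁶) = 6. With |G| = 36, by Lagrange [G : ⟨p²q⁶⟩] = 36/6 = 6.

Answer: 6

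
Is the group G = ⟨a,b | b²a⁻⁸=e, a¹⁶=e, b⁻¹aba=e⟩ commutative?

a·b = ab but b·a = a⁷b⁻¹, so a·b ≠ b·a and G is not abelian.

Answer: No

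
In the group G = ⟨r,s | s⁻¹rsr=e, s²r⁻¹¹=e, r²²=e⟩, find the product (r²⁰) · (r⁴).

Compute (r²⁰) · (r⁴) by multiplying left to right and reducing via the relations at each step:
  (r²⁰) · r⁴ = r²

Answer: r²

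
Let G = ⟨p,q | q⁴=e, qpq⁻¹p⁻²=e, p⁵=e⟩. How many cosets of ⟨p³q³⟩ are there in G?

First find ord(p³q³) by computing successive powers:
  (p³q³)¹ = p³q³, (p³q³)² = p²q², (p³q³)³ = p⁴q, (p³q³)⁴ = e.
So |⟨p³q³⟩| = ord(p³q³) = 4. With |G| = 20, by Lagrange [G : ⟨p³q³⟩] = 20/4 = 5.

Answer: 5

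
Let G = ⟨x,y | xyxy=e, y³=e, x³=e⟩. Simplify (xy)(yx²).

Compute (xy) · (yx²) by multiplying left to right and reducing via the relations at each step:
  (xy) · y = xy²
  (xy²) · x² = x²y

Answer: x²y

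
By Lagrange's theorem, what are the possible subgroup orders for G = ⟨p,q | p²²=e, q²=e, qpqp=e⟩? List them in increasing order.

|G| = 44 = 2² · 11. By Lagrange's theorem the order of any subgroup divides 44; the divisors of 44 are 1, 2, 4, 11, 22, 44.

Answer: 1, 2, 4, 11, 22, 44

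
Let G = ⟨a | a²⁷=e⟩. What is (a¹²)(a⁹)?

Compute (a¹²) · (a⁹) by multiplying left to right and reducing via the relations at each step:
  (a¹²) · a⁹ = a²¹

Answer: a²¹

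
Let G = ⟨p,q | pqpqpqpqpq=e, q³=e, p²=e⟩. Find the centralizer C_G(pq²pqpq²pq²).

⟨pq²pqpq²pq²⟩ ⊆ C_G(pq²pqpq²pq²) since powers of pq²pqpq²pq² commute with pq²pqpq²pq²; so |C_G(pq²pqpq²pq²)| ≥ |⟨pq²pqpq²pq²⟩| = 2.
By orbit–stabilizer, |C_G(pq²pqpq²pq²)| = |G| / |conj. class of pq²pqpq²pq²| = 60 / 15 = 4.
The 4 elements commuting with pq²pqpq²pq² are {e, q²pq, pq²pqpq²pq², pqpq²pqpq²p}.

Answer: {e, q²pq, pq²pqpq²pq², pqpq²pqpq²p}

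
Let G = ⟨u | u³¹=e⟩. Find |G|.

G is generated by a single element, so G is cyclic. The relator gives u³¹ = e and no smaller power is forced to be e, so the 31 powers {e, u, u², u³, u⁴, u⁵, u⁶, u⁷, u⁸, u⁹, u²², u²³, u²¹, u²⁰, u²⁴, u²⁵, u²⁶, u²⁷, u²⁸, u²⁹, u³⁰, u¹², u¹³, u¹¹, u¹⁰, u¹⁴, u¹⁵, u¹⁶, u¹⁷, u¹⁸, u¹⁹} are distinct. Hence |G| = 31.

Answer: 31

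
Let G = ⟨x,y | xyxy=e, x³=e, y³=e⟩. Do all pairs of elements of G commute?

x·y = xy but y·x = x²y², so x·y ≠ y·x and G is not abelian.

Answer: No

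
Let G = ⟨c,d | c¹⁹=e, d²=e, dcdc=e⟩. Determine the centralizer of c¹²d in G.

⟨c¹²d⟩ ⊆ C_G(c¹²d) since powers of c¹²d commute with c¹²d; so |C_G(c¹²d)| ≥ |⟨c¹²d⟩| = 2.
By orbit–stabilizer, |C_G(c¹²d)| = |G| / |conj. class of c¹²d| = 38 / 19 = 2.
The 2 elements commuting with c¹²d are {e, c¹²d}.

Answer: {e, c¹²d}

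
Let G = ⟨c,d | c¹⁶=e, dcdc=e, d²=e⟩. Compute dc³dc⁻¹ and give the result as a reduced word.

Multiply left to right, reducing at each step:
  d · c³ = c¹³d
  (c¹³d) · d = c¹³
  (c¹³) · c⁻¹ = c¹²

Answer: c¹²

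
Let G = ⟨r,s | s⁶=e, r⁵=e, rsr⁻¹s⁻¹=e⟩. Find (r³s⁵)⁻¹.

The order of (r³s⁵) is 30 (smallest k with (r³s⁵)ᵏ = e), so (r³s⁵)⁻¹ = (r³s⁵)²⁹ = r²s.
Check: (r³s⁵) · (r²s) → (r³s⁵) · r² = s⁵;   (s⁵) · s = e, giving e as required.

Answer: r²s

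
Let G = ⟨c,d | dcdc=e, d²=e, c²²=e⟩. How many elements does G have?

Enumerate words in the generators, reducing via the relations: the distinct elements are
  {c, d, e, cd, c², c³, c⁴, c⁵, c⁶, c⁷, c⁸, c⁹, c²d, c²¹, c²⁰, c³d, c¹², c¹³, c¹¹, c¹⁰, c¹⁴, c¹⁵, c¹⁶, c¹⁷, c¹⁸, c¹⁹, c⁴d, c⁵d, c⁶d, c⁷d, c⁸d, c⁹d, c²¹d, c²⁰d, c¹²d, c¹³d, c¹¹d, c¹⁰d, c¹⁴d, c¹⁵d, c¹⁶d, c¹⁷d, c¹⁸d, c¹⁹d}.
No further products give new elements, so |G| = 44.

Answer: 44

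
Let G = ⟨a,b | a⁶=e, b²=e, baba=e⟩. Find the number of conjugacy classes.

The conjugacy classes (representative and size) are:
  [e] (size 1), [a⁵] (size 2), [a⁴] (size 2), [a³] (size 1), [b] (size 3), [a³b] (size 3).
Class equation: 1 + 2 + 2 + 1 + 3 + 3 = 12 = |G|. So G has 6 conjugacy classes.

Answer: 6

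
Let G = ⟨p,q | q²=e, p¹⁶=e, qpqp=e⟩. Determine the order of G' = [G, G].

G' = [G, G] is generated by all commutators. The generator-pair commutators are: [p, q] = p².
The subgroup they normally generate is {e, p², p⁴, p⁶, p⁸, p¹⁰, p¹², p¹⁴}, of order 8.
Check: |G/G'| = 32/8 = 4 is the order of the abelianisation.

Answer: 8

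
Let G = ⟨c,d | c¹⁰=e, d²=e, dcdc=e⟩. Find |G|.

Enumerate words in the generators, reducing via the relations: the distinct elements are
  {c, d, e, cd, c², c³, c⁴, c⁵, c⁶, c⁷, c⁸, c⁹, c²d, c³d, c⁴d, c⁵d, c⁶d, c⁷d, c⁸d, c⁹d}.
No further products give new elements, so |G| = 20.

Answer: 20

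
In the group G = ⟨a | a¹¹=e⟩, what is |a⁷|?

Compute successive powers until reaching e:
  (a⁷)¹ = a⁷, (a⁷)² = a³, (a⁷)³ = a¹⁰, (a⁷)⁴ = a⁶, (a⁷)⁵ = a², (a⁷)⁶ = a⁹, (a⁷)⁷ = a⁵, (a⁷)⁸ = a, (a⁷)⁹ = a⁸, (a⁷)¹⁰ = a⁴, (a⁷)¹¹ = e.
The smallest positive k with (a⁷)ᵏ = e is 11.

Answer: 11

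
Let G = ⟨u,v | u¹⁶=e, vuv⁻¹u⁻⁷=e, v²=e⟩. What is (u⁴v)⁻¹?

The order of (u⁴v) is 2 (smallest k with (u⁴v)ᵏ = e), so (u⁴v)⁻¹ = (u⁴v)¹ = u⁴v.
Check: (u⁴v) · (u⁴v) → (u⁴v) · u⁴ = v;   v · v = e, giving e as required.

Answer: u⁴v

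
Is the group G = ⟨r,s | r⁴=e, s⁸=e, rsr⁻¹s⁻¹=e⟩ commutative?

Each pair of generators commutes: r·s = rs = s·r. Since the generators pairwise commute, every element of G commutes with every other, so G is abelian.

Answer: Yes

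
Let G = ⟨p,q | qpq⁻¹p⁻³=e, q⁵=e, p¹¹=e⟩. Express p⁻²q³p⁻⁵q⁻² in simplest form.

Multiply left to right, reducing at each step:
  (p⁹) · q³ = p⁹q³
  (p⁹q³) · p⁻⁵ = p⁶q³
  (p⁶q³) · q⁻² = p⁶q

Answer: p⁶q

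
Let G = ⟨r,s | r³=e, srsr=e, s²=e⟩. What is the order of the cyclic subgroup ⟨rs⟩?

|⟨rs⟩| equals the order of rs. Compute successive powers until reaching e:
  (rs)¹ = rs, (rs)² = e.
The smallest positive k with (rs)ᵏ = e is 2, so |⟨rs⟩| = 2.

Answer: 2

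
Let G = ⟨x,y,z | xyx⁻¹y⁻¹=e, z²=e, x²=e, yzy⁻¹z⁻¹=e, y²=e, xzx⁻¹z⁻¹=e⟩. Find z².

Compute successive powers of z, reducing at each step:
  z²: z · z = e

Answer: e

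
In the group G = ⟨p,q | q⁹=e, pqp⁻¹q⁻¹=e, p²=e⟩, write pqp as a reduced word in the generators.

Multiply left to right, reducing at each step:
  p · q = pq
  (pq) · p = q

Answer: q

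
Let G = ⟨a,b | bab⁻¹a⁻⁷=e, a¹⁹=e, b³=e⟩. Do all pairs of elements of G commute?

a·b = ab but b·a = a⁷b, so a·b ≠ b·a and G is not abelian.

Answer: No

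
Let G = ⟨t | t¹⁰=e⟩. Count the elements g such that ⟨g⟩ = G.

G is cyclic of order 10. An element generates G iff its order is 10, and a cyclic group of order 10 has exactly φ(10) = 4 such elements.

Answer: 4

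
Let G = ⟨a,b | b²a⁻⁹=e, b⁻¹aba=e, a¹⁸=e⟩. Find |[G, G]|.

G' = [G, G] is generated by all commutators. The generator-pair commutators are: [a, b] = a².
The subgroup they normally generate is {e, a², a⁴, a⁶, a⁸, a¹⁰, a¹², a¹⁴, a¹⁶}, of order 9.
Check: |G/G'| = 36/9 = 4 is the order of the abelianisation.

Answer: 9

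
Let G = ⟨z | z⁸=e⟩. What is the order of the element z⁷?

Compute successive powers until reaching e:
  (z⁷)¹ = z⁷, (z⁷)² = z⁶, (z⁷)³ = z⁵, (z⁷)⁴ = z⁴, (z⁷)⁵ = z³, (z⁷)⁶ = z², (z⁷)⁷ = z, (z⁷)⁸ = e.
The smallest positive k with (z⁷)ᵏ = e is 8.

Answer: 8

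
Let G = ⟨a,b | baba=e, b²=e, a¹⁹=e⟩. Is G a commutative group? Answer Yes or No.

a·b = ab but b·a = a¹⁸b, so a·b ≠ b·a and G is not abelian.

Answer: No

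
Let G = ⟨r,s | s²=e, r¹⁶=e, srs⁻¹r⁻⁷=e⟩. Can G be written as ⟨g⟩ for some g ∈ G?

Every cyclic group is abelian. But r·s = rs while s·r = r⁷s, so r·s ≠ s·r and G is not abelian. Hence G is not cyclic.

Answer: No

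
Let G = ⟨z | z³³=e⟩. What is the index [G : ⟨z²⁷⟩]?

First find ord(z²⁷) by computing successive powers:
  (z²⁷)¹ = z²⁷, (z²⁷)² = z²¹, (z²⁷)³ = z¹⁵, (z²⁷)⁴ = z⁹, (z²⁷)⁵ = z³, (z²⁷)⁶ = z³⁰, (z²⁷)⁷ = z²⁴, (z²⁷)⁸ = z¹⁸, (z²⁷)⁹ = z¹², (z²⁷)¹⁰ = z⁶, (z²⁷)¹¹ = e.
So |⟨z²⁷⟩| = ord(z²⁷) = 11. With |G| = 33, by Lagrange [G : ⟨z²⁷⟩] = 33/11 = 3.

Answer: 3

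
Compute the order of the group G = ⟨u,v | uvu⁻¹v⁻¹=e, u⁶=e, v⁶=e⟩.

Enumerate words in the generators, reducing via the relations: the distinct elements are
  {e, u, v, uv, u², u³, u⁴, u⁵, v², v³, v⁴, v⁵, uv², uv³, uv⁴, uv⁵, u²v, u³v, u⁴v, u⁵v, u²v², u²v³, u²v⁴, u²v⁵, u³v², u³v³, u³v⁴, u³v⁵, u⁴v², u⁴v³, u⁴v⁴, u⁴v⁵, u⁵v², u⁵v³, u⁵v⁴, u⁵v⁵}.
No further products give new elements, so |G| = 36.

Answer: 36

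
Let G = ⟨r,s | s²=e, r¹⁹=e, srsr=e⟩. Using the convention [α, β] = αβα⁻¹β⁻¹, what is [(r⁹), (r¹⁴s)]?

[(r⁹), (r¹⁴s)] = (r⁹)·(r¹⁴s)·(r⁹)⁻¹·(r¹⁴s)⁻¹.
  (r⁹) · (r¹⁴s) = r⁴s
  (r⁴s) · (r¹⁰) = r¹³s
  (r¹³s) · (r¹⁴s) = r¹⁸

Answer: r¹⁸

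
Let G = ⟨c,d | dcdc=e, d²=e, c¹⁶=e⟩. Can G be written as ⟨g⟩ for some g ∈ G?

Every cyclic group is abelian. But c·d = cd while d·c = c¹⁵d, so c·d ≠ d·c and G is not abelian. Hence G is not cyclic.

Answer: No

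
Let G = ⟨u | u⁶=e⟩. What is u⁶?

Compute successive powers of u, reducing at each step:
  u²: u · u = u²
  u³: (u²) · u = u³
  u⁴: (u³) · u = u⁴
  u⁵: (u⁴) · u = u⁵
  u⁶: (u⁵) · u = e

Answer: e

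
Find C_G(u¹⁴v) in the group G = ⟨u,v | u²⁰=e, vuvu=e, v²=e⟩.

⟨u¹⁴v⟩ ⊆ C_G(u¹⁴v) since powers of u¹⁴v commute with u¹⁴v; so |C_G(u¹⁴v)| ≥ |⟨u¹⁴v⟩| = 2.
By orbit–stabilizer, |C_G(u¹⁴v)| = |G| / |conj. class of u¹⁴v| = 40 / 10 = 4.
The 4 elements commuting with u¹⁴v are {e, u¹⁰, u⁴v, u¹⁴v}.

Answer: {e, u¹⁰, u⁴v, u¹⁴v}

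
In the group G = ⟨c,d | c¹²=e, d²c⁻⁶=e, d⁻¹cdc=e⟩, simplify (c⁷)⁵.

Compute successive powers of (c⁷), reducing at each step:
  (c⁷)²: (c⁷) · c⁷ = c²
  (c⁷)³: (c²) · c⁷ = c⁹
  (c⁷)⁴: (c⁹) · c⁷ = c⁴
  (c⁷)⁵: (c⁴) · c⁷ = c¹¹

Answer: c¹¹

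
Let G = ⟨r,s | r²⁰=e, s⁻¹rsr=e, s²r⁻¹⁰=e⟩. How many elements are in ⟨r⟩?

|⟨r⟩| equals the order of r. Compute successive powers until reaching e:
  r¹ = r, r² = r², r³ = r³, r⁴ = r⁴, r⁵ = r⁵, r⁶ = r⁶, r⁷ = r⁷, r⁸ = r⁸, r⁹ = r⁹, r¹⁰ = r¹⁰, r¹¹ = r¹¹, r¹² = r¹², r¹³ = r¹³, r¹⁴ = r¹⁴, r¹⁵ = r¹⁵, r¹⁶ = r¹⁶, r¹⁷ = r¹⁷, r¹⁸ = r¹⁸, r¹⁹ = r¹⁹, r²⁰ = e.
The smallest positive k with rᵏ = e is 20, so |⟨r⟩| = 20.

Answer: 20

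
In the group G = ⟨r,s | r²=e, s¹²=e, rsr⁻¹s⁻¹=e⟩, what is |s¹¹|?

Compute successive powers until reaching e:
  (s¹¹)¹ = s¹¹, (s¹¹)² = s¹⁰, (s¹¹)³ = s⁹, (s¹¹)⁴ = s⁸, (s¹¹)⁵ = s⁷, (s¹¹)⁶ = s⁶, (s¹¹)⁷ = s⁵, (s¹¹)⁸ = s⁴, (s¹¹)⁹ = s³, (s¹¹)¹⁰ = s², (s¹¹)¹¹ = s, (s¹¹)¹² = e.
The smallest positive k with (s¹¹)ᵏ = e is 12.

Answer: 12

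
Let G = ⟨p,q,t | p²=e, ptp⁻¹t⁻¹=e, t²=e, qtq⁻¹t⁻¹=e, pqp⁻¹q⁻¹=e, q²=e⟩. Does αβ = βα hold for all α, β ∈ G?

Each pair of generators commutes: p·q = pq = q·p; p·t = pt = t·p; q·t = qt = t·q. Since the generators pairwise commute, every element of G commutes with every other, so G is abelian.

Answer: Yes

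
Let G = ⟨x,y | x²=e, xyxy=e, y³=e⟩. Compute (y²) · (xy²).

Compute (y²) · (xy²) by multiplying left to right and reducing via the relations at each step:
  (y²) · x = xy
  (xy) · y² = x

Answer: x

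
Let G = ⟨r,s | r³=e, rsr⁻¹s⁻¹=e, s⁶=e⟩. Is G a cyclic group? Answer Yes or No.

|G| = 18, but the maximum element order in G is 6 < 18. No single element generates all of G, so G is not cyclic.

Answer: No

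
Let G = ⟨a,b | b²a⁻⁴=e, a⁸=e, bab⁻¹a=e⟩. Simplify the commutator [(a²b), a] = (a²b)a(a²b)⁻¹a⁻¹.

[(a²b), a] = (a²b)·a·(a²b)⁻¹·a⁻¹.
  (a²b) · a = ab
  (ab) · (a²b⁻¹) = a⁷
  (a⁷) · (a⁷) = a⁶

Answer: a⁶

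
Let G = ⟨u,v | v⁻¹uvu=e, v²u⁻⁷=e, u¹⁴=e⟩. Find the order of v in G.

Compute successive powers until reaching e:
  v¹ = v, v² = u⁷, v³ = v⁻¹, v⁴ = e.
The smallest positive k with vᵏ = e is 4.

Answer: 4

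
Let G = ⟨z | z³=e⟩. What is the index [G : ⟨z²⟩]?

First find ord(z²) by computing successive powers:
  (z²)¹ = z², (z²)² = z, (z²)³ = e.
So |⟨z²⟩| = ord(z²) = 3. With |G| = 3, by Lagrange [G : ⟨z²⟩] = 3/3 = 1.

Answer: 1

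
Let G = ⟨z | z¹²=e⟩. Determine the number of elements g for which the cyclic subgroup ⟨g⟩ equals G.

G is cyclic of order 12. An element generates G iff its order is 12, and a cyclic group of order 12 has exactly φ(12) = 4 such elements.

Answer: 4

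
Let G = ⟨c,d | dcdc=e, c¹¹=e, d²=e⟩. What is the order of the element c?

Compute successive powers until reaching e:
  c¹ = c, c² = c², c³ = c³, c⁴ = c⁴, c⁵ = c⁵, c⁶ = c⁶, c⁷ = c⁷, c⁸ = c⁸, c⁹ = c⁹, c¹⁰ = c¹⁰, c¹¹ = e.
The smallest positive k with cᵏ = e is 11.

Answer: 11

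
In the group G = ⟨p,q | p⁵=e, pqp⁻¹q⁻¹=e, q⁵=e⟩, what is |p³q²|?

Compute successive powers until reaching e:
  (p³q²)¹ = p³q², (p³q²)² = pq⁴, (p³q²)³ = p⁴q, (p³q²)⁴ = p²q³, (p³q²)⁵ = e.
The smallest positive k with (p³q²)ᵏ = e is 5.

Answer: 5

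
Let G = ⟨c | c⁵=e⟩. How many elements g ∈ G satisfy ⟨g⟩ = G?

G is cyclic of order 5. An element generates G iff its order is 5, and a cyclic group of order 5 has exactly φ(5) = 4 such elements.

Answer: 4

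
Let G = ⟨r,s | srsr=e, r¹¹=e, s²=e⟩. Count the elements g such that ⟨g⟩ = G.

⟨g⟩ = G would require ord(g) = |G| = 22, but the maximum element order in G is 11 < 22. So G is not cyclic and no single element generates it: the count is 0.

Answer: 0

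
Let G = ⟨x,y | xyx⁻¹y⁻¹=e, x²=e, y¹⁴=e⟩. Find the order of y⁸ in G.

Compute successive powers until reaching e:
  (y⁸)¹ = y⁸, (y⁸)² = y², (y⁸)³ = y¹⁰, (y⁸)⁴ = y⁴, (y⁸)⁵ = y¹², (y⁸)⁶ = y⁶, (y⁸)⁷ = e.
The smallest positive k with (y⁸)ᵏ = e is 7.

Answer: 7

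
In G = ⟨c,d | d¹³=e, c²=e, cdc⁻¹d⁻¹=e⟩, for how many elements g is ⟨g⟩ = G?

G is cyclic of order 26. An element generates G iff its order is 26, and a cyclic group of order 26 has exactly φ(26) = 12 such elements.

Answer: 12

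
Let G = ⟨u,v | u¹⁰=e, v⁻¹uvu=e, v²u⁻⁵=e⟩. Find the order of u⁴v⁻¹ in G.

Compute successive powers until reaching e:
  (u⁴v⁻¹)¹ = u⁴v⁻¹, (u⁴v⁻¹)² = u⁵, (u⁴v⁻¹)³ = u⁴v, (u⁴v⁻¹)⁴ = e.
The smallest positive k with (u⁴v⁻¹)ᵏ = e is 4.

Answer: 4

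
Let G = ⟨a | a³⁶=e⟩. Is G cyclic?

|G| = 36. The element a has order 36 (its powers give 36 distinct elements), so ⟨a⟩ = G and G is cyclic.

Answer: Yes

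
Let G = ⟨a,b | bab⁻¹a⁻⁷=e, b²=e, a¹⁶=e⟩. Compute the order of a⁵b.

Compute successive powers until reaching e:
  (a⁵b)¹ = a⁵b, (a⁵b)² = a⁸, (a⁵b)³ = a¹³b, (a⁵b)⁴ = e.
The smallest positive k with (a⁵b)ᵏ = e is 4.

Answer: 4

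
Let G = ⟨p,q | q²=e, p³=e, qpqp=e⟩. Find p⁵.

Compute successive powers of p, reducing at each step:
  p²: p · p = p²
  p³: (p²) · p = e
  p⁴: e · p = p
  p⁵: p · p = p²

Answer: p²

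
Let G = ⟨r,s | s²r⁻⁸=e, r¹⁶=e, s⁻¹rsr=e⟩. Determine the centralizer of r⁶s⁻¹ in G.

⟨r⁶s⁻¹⟩ ⊆ C_G(r⁶s⁻¹) since powers of r⁶s⁻¹ commute with r⁶s⁻¹; so |C_G(r⁶s⁻¹)| ≥ |⟨r⁶s⁻¹⟩| = 4.
By orbit–stabilizer, |C_G(r⁶s⁻¹)| = |G| / |conj. class of r⁶s⁻¹| = 32 / 8 = 4.
The 4 elements commuting with r⁶s⁻¹ are {e, r⁸, r⁶s, r⁶s⁻¹}.

Answer: {e, r⁸, r⁶s, r⁶s⁻¹}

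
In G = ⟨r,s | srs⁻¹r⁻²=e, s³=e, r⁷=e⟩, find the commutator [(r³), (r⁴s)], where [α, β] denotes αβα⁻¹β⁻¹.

[(r³), (r⁴s)] = (r³)·(r⁴s)·(r³)⁻¹·(r⁴s)⁻¹.
  (r³) · (r⁴s) = s
  s · (r⁴) = rs
  (rs) · (r⁵s²) = r⁴

Answer: r⁴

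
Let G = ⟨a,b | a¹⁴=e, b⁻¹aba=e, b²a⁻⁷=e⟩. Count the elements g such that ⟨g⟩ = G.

⟨g⟩ = G would require ord(g) = |G| = 28, but the maximum element order in G is 14 < 28. So G is not cyclic and no single element generates it: the count is 0.

Answer: 0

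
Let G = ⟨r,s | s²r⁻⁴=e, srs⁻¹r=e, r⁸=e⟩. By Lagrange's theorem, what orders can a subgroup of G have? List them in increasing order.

|G| = 16 = 2⁴. By Lagrange's theorem the order of any subgroup divides 16; the divisors of 16 are 1, 2, 4, 8, 16.

Answer: 1, 2, 4, 8, 16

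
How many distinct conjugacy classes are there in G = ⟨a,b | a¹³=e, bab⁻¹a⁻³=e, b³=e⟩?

The conjugacy classes (representative and size) are:
  [e] (size 1), [a] (size 3), [a⁵] (size 3), [a¹⁰] (size 3), [a⁸] (size 3), [a¹⁰b] (size 13), [a⁷b²] (size 13).
Class equation: 1 + 3 + 3 + 3 + 3 + 13 + 13 = 39 = |G|. So G has 7 conjugacy classes.

Answer: 7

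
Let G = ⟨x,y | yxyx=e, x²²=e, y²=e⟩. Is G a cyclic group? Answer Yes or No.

Every cyclic group is abelian. But x·y = xy while y·x = x²¹y, so x·y ≠ y·x and G is not abelian. Hence G is not cyclic.

Answer: No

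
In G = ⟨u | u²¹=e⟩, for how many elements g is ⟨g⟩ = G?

G is cyclic of order 21. An element generates G iff its order is 21, and a cyclic group of order 21 has exactly φ(21) = 12 such elements.

Answer: 12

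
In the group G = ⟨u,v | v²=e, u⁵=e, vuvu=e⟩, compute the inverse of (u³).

The order of (u³) is 5 (smallest k with (u³)ᵏ = e), so (u³)⁻¹ = (u³)⁴ = u².
Check: (u³) · (u²) → (u³) · u² = e, giving e as required.

Answer: u²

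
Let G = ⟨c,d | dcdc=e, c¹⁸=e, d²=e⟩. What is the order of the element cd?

Compute successive powers until reaching e:
  (cd)¹ = cd, (cd)² = e.
The smallest positive k with (cd)ᵏ = e is 2.

Answer: 2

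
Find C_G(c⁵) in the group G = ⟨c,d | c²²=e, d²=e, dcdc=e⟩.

⟨c⁵⟩ ⊆ C_G(c⁵) since powers of c⁵ commute with c⁵; so |C_G(c⁵)| ≥ |⟨c⁵⟩| = 22.
By orbit–stabilizer, |C_G(c⁵)| = |G| / |conj. class of c⁵| = 44 / 2 = 22.
The 22 elements commuting with c⁵ are {e, c, c², c³, c⁴, c⁵, c⁶, c⁷, c⁸, c⁹, c¹⁰, c¹¹, c¹², c¹³, c¹⁴, c¹⁵, c¹⁶, c¹⁷, c¹⁸, c¹⁹, c²⁰, c²¹}.

Answer: {e, c, c², c³, c⁴, c⁵, c⁶, c⁷, c⁸, c⁹, c¹⁰, c¹¹, c¹², c¹³, c¹⁴, c¹⁵, c¹⁶, c¹⁷, c¹⁸, c¹⁹, c²⁰, c²¹}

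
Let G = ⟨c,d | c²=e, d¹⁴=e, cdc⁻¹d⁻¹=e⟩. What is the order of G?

Enumerate words in the generators, reducing via the relations: the distinct elements are
  {c, d, e, cd, d², d³, d⁴, d⁵, d⁶, d⁷, d⁸, d⁹, cd², cd³, cd⁴, cd⁵, cd⁶, cd⁷, cd⁸, cd⁹, d¹², d¹³, d¹¹, d¹⁰, cd¹², cd¹³, cd¹¹, cd¹⁰}.
No further products give new elements, so |G| = 28.

Answer: 28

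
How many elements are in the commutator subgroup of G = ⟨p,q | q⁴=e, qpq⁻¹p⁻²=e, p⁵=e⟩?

G' = [G, G] is generated by all commutators. The generator-pair commutators are: [p, q] = p⁴.
The subgroup they normally generate is {e, p, p², p³, p⁴}, of order 5.
Check: |G/G'| = 20/5 = 4 is the order of the abelianisation.

Answer: 5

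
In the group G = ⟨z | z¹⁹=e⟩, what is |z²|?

Compute successive powers until reaching e:
  (z²)¹ = z², (z²)² = z⁴, (z²)³ = z⁶, (z²)⁴ = z⁸, (z²)⁵ = z¹⁰, (z²)⁶ = z¹², (z²)⁷ = z¹⁴, (z²)⁸ = z¹⁶, (z²)⁹ = z¹⁸, (z²)¹⁰ = z, (z²)¹¹ = z³, (z²)¹² = z⁵, (z²)¹³ = z⁷, (z²)¹⁴ = z⁹, (z²)¹⁵ = z¹¹, (z²)¹⁶ = z¹³, (z²)¹⁷ = z¹⁵, (z²)¹⁸ = z¹⁷, (z²)¹⁹ = e.
The smallest positive k with (z²)ᵏ = e is 19.

Answer: 19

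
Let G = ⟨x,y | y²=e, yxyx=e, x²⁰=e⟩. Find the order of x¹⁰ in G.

Compute successive powers until reaching e:
  (x¹⁰)¹ = x¹⁰, (x¹⁰)² = e.
The smallest positive k with (x¹⁰)ᵏ = e is 2.

Answer: 2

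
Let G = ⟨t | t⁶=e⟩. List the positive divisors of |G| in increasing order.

|G| = 6 = 2 · 3. By Lagrange's theorem the order of any subgroup divides 6; the divisors of 6 are 1, 2, 3, 6.

Answer: 1, 2, 3, 6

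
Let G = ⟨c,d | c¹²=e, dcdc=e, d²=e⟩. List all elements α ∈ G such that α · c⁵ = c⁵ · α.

⟨c⁵⟩ ⊆ C_G(c⁵) since powers of c⁵ commute with c⁵; so |C_G(c⁵)| ≥ |⟨c⁵⟩| = 12.
By orbit–stabilizer, |C_G(c⁵)| = |G| / |conj. class of c⁵| = 24 / 2 = 12.
The 12 elements commuting with c⁵ are {e, c, c², c³, c⁴, c⁵, c⁶, c⁷, c⁸, c⁹, c¹⁰, c¹¹}.

Answer: {e, c, c², c³, c⁴, c⁵, c⁶, c⁷, c⁸, c⁹, c¹⁰, c¹¹}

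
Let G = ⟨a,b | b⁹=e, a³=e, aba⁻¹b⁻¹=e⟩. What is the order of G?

Enumerate words in the generators, reducing via the relations: the distinct elements are
  {a, b, e, ab, a², b², b³, b⁴, b⁵, b⁶, b⁷, b⁸, ab², ab³, ab⁴, ab⁵, ab⁶, ab⁷, ab⁸, a²b, a²b², a²b³, a²b⁴, a²b⁵, a²b⁶, a²b⁷, a²b⁸}.
No further products give new elements, so |G| = 27.

Answer: 27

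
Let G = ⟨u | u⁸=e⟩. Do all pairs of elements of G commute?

G has a single generator, so G is cyclic and hence abelian.

Answer: Yes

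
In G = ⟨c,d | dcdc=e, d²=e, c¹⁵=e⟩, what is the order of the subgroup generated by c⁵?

|⟨c⁵⟩| equals the order of c⁵. Compute successive powers until reaching e:
  (c⁵)¹ = c⁵, (c⁵)² = c¹⁰, (c⁵)³ = e.
The smallest positive k with (c⁵)ᵏ = e is 3, so |⟨c⁵⟩| = 3.

Answer: 3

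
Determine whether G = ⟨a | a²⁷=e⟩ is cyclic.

|G| = 27. The element a has order 27 (its powers give 27 distinct elements), so ⟨a⟩ = G and G is cyclic.

Answer: Yes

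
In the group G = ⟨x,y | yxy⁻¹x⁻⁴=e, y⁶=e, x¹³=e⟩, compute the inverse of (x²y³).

The order of (x²y³) is 2 (smallest k with (x²y³)ᵏ = e), so (x²y³)⁻¹ = (x²y³)¹ = x²y³.
Check: (x²y³) · (x²y³) → (x²y³) · x² = y³;   (y³) · y³ = e, giving e as required.

Answer: x²y³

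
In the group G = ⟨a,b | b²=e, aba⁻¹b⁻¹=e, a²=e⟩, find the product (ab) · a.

Compute (ab) · a by multiplying left to right and reducing via the relations at each step:
  (ab) · a = b

Answer: b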